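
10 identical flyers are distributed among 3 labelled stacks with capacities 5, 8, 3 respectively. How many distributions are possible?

21

Without the upper bounds there are C(12,2) = 66 ways to split 10 among 3 stacks.
Subtract solutions that violate a single cap (substitute x_i' = x_i − (cap_i+1)): x_1 ≥ 6 gives C(6,2) = 15; x_2 ≥ 9 gives C(3,2) = 3; x_3 ≥ 4 gives C(8,2) = 28. Together 46.
Add back pairs where two caps are both exceeded: 0 + 1 + 0 = 1.
By inclusion–exclusion the count is 66 − 46 + 1 = 21.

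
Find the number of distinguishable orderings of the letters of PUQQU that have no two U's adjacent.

There are 5!/(2!·2!) = 30 arrangements of PUQQU in total.
Arrangements with the U's together: treat UU as one letter, giving (4)!/(2!) = 12.
Hence 30 − 12 = 18.

18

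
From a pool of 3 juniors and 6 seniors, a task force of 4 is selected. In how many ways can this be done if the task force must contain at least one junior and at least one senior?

111

With no constraint there are C(9,4) = 126 possible selections.
Subtract selections that omit an entire group: no juniors → C(6,4) = 15; no seniors → C(3,4) = 0.
Both groups omitted at once is impossible, so 126 − 15 = 111.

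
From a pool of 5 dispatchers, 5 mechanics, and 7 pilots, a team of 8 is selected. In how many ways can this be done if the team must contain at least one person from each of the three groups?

23275

Unrestricted: C(17,8) = 24310 ways to pick any 8 of the 17.
Selections missing a whole group: no dispatchers → C(12,8) = 495; no mechanics → C(12,8) = 495; no pilots → C(10,8) = 45.
Add back selections omitting two groups (i.e. drawn from a single group): C(5,8) + C(5,8) + C(7,8) = 0.
By inclusion–exclusion: 24310 − 1035 + 0 = 23275.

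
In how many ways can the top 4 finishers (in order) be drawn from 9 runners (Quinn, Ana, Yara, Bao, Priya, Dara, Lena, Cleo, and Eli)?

3024

This is an ordered selection of 4 from 9: P(9,4).
That gives 9 × 8 × 7 × 6 = 3024.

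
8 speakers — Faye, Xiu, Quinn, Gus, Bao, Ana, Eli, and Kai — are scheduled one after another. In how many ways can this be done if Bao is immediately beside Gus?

Glue Bao and Gus into one block (2 internal orders), leaving 7 units to arrange in a row.
So the count is 2·(7)! = 10080.

10080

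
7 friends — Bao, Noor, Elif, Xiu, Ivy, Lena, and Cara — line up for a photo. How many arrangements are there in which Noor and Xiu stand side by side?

1440

Place the 5 others and the Noor-Xiu pair as 6 objects in a line; the pair has 2 internal arrangements.
That gives 2 × 6! = 2 × 720 = 1440.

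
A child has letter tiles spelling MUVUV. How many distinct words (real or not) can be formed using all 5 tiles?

30

MUVUV has 5 letters with U appearing twice and V appearing twice.
So there are 5! / (2!·2!) = 30 distinguishable arrangements.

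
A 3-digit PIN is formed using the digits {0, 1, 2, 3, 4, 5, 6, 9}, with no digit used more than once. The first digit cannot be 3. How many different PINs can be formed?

The first digit has 8−1 = 7 choices (anything except 3).
The remaining 2 digits are filled from the other 7 symbols without repetition: 7 × 6 = 42.
Total: 7 × 42 = 294.

294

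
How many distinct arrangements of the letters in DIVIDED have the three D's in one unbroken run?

Treat the 3 copies of D as a single block. The multiset to arrange is then {DDD, E, I, I, V}, 5 items in all.
That gives (5)!/(2!) = 60 arrangements.

60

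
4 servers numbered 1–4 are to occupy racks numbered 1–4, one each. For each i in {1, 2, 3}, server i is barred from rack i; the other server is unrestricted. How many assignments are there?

Let Aᵢ (for i ∈ {1, 2, 3}) be the placements that put server i in its forbidden rack. Any j of these fix j positions, leaving (4−j)! ways to fill the rest, and there are C(3,j) ways to pick which j.
By inclusion–exclusion, the number of valid placements is Σ_{j=0}^{3} (−1)^j C(3,j)·(4−j)!.
Computing: 24 − 18 + 6 − 1 = 11.

11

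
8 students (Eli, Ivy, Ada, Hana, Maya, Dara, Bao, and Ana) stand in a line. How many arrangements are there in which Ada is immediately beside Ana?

Place the 6 others and the Ada-Ana pair as 7 objects in a line; the pair has 2 internal arrangements.
So the count is 2·(7)! = 10080.

10080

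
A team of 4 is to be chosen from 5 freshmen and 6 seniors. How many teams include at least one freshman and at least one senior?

310

With no constraint there are C(11,4) = 330 possible selections.
Selections missing a whole group: no freshmen → C(6,4) = 15; no seniors → C(5,4) = 5.
Both groups omitted at once is impossible, so 330 − 20 = 310.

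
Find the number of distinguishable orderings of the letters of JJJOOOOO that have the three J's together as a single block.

6

Treat the 3 copies of J as a single block. The multiset to arrange is then {JJJ, O, O, O, O, O}, 6 items in all.
That gives (6)!/(5!) = 6 arrangements.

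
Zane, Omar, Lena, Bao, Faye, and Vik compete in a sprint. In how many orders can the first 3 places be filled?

This is an ordered selection of 3 from 6: P(6,3).
That gives 6 × 5 × 4 = 120.

120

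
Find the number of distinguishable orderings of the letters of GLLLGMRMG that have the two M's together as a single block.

Treat the 2 copies of M as a single block. The multiset to arrange is then {MM, G, G, G, L, L, L, R}, 8 items in all.
That gives (8)!/(3!·3!) = 1120 arrangements.

1120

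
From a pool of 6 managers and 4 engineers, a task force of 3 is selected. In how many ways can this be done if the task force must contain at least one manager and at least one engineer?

96

With no constraint there are C(10,3) = 120 possible selections.
Selections missing a whole group: no managers → C(4,3) = 4; no engineers → C(6,3) = 20.
Both groups omitted at once is impossible, so 120 − 24 = 96.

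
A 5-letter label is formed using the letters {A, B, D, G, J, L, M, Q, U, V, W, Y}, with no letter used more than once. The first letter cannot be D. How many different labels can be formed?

The first letter has 12−1 = 11 choices (anything except D).
The remaining 4 letters are filled from the other 11 symbols without repetition: 11 × 10 × 9 × 8 = 7920.
Total: 11 × 7920 = 87120.

87120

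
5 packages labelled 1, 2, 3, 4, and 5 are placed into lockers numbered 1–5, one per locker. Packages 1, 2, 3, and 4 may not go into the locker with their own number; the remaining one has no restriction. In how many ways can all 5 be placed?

Let Aᵢ (for 1 ≤ i ≤ 4) be the placements that put package i in its forbidden locker. Any j of these fix j positions, leaving (5−j)! ways to fill the rest, and there are C(4,j) ways to pick which j.
By inclusion–exclusion, the number of valid placements is Σ_{j=0}^{4} (−1)^j C(4,j)·(5−j)!.
Computing: 120 − 96 + 36 − 8 + 1 = 53.

53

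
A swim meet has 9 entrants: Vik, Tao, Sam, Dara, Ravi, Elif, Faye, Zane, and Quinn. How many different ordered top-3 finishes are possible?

504

This is an ordered selection of 3 from 9: P(9,3).
That gives 9 × 8 × 7 = 504.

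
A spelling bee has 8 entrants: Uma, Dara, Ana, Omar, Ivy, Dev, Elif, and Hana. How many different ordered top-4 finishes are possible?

1680

There are 8 choices for 1st place, 7 for 2nd, and so on down to 5 for position 4.
That gives 8 × 7 × 6 × 5 = 1680.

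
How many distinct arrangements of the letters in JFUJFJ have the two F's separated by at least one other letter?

There are 6!/(3!·2!) = 60 arrangements of JFUJFJ in total.
Arrangements with the F's together: treat FF as one letter, giving (5)!/(3!) = 20.
Hence 60 − 20 = 40.

40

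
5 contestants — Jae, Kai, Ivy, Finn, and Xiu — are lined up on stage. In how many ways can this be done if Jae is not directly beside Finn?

72

Of the 5! = 120 arrangements, those with Jae and Finn adjacent number 2 × 4! = 48 (treat the pair as a block with 2 internal orders).
So 120 − 48 = 72 arrangements keep them apart.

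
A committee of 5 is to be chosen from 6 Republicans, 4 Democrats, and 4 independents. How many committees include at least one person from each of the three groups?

Total 5-person selections from all 14: C(14,5) = 2002.
Selections missing a whole group: no Republicans → C(8,5) = 56; no Democrats → C(10,5) = 252; no independents → C(10,5) = 252.
Add back selections omitting two groups (i.e. drawn from a single group): C(6,5) + C(4,5) + C(4,5) = 6.
By inclusion–exclusion: 2002 − 560 + 6 = 1448.

1448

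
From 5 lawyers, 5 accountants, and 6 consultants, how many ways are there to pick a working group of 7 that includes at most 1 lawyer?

2640

Split by how many lawyers are chosen (0 through 1).
Sum: C(5,0)·C(11,7) + C(5,1)·C(11,6) = 330 + 2310 = 2640.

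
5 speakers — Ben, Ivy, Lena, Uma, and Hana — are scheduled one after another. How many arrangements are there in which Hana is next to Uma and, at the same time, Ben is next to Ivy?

24

Treat {Hana,Uma} as one block (2 orders) and {Ben,Ivy} as another (2 orders).
That leaves 3 units to arrange: 2 × 2 × 3! = 4 × 6 = 24.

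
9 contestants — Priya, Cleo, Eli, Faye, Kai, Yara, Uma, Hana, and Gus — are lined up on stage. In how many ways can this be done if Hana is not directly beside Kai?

282240

Of the 9! = 362880 arrangements, those with Hana and Kai adjacent number 2 × 8! = 80640 (treat the pair as a block with 2 internal orders).
Complementary counting: 362880 − 80640 = 282240.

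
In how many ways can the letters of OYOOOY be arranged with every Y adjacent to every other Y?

5

Treat the 2 copies of Y as a single block. The multiset to arrange is then {YY, O, O, O, O}, 5 items in all.
That gives (5)!/(4!) = 5 arrangements.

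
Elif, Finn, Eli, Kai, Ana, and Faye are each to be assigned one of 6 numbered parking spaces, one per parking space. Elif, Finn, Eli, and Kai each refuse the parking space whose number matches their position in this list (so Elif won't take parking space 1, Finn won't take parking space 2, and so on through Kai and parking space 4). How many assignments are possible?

Let Aᵢ (for 1 ≤ i ≤ 4) be the placements that put person i in their forbidden parking space. Any j of these fix j positions, leaving (6−j)! ways to fill the rest, and there are C(4,j) ways to pick which j.
By inclusion–exclusion, the number of valid placements is Σ_{j=0}^{4} (−1)^j C(4,j)·(6−j)!.
Computing: 720 − 480 + 144 − 24 + 2 = 362.

362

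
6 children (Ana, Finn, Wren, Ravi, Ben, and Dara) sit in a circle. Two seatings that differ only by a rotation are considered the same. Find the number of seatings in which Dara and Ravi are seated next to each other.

48

Glue Dara and Ravi into a block (2 internal orders). Seating 5 units around a circle gives (4)! arrangements.
So 2 × (4)! = 2 × 24 = 48.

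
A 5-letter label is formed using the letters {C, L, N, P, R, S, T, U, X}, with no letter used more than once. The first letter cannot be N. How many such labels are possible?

13440

The first letter has 9−1 = 8 choices (anything except N).
The remaining 4 letters are filled from the other 8 symbols without repetition: 8 × 7 × 6 × 5 = 1680.
Total: 8 × 1680 = 13440.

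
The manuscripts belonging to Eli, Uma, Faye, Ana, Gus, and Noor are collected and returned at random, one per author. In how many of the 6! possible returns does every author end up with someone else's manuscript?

265

Count assignments avoiding every fixed point. For any j of the 6 authors fixed to their own manuscript, the other 6−j can be arranged in (6−j)! ways.
By inclusion–exclusion this is Σ_{j=0}^{6} (−1)^j C(6,j)·(6−j)!.
Computing: 720 − 720 + 360 − 120 + 30 − 6 + 1 = 265.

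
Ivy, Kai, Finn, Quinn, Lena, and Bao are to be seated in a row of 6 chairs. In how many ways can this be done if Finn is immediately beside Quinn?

240

Place the 4 others and the Finn-Quinn pair as 5 objects in a line; the pair has 2 internal arrangements.
That gives 2 × 5! = 2 × 120 = 240.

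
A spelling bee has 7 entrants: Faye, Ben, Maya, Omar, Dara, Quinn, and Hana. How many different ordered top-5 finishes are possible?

This is an ordered selection of 5 from 7: P(7,5).
That gives 7 × 6 × 5 × 4 × 3 = 2520.

2520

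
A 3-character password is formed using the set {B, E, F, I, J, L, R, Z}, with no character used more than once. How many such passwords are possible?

336

Choose and order 3 of the 8 symbols: the first character has 8 options, the next 7, then 6.
That product is 8 × 7 × 6 = 336.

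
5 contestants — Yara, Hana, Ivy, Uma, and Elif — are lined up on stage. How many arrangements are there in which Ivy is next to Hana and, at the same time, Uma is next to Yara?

24

Treat {Ivy,Hana} as one block (2 orders) and {Uma,Yara} as another (2 orders).
That leaves 3 units to arrange: 2 × 2 × 3! = 4 × 6 = 24.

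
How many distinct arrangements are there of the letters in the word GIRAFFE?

The 7 letters of GIRAFFE have repeats: F appearing twice.
The number of distinct arrangements is 7!/(2!) = 5040/2 = 2520.

2520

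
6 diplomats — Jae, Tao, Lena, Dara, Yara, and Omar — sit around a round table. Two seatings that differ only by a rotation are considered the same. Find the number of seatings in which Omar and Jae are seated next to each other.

Glue Omar and Jae into a block (2 internal orders). Seating 5 units around a circle gives (4)! arrangements.
So 2 × (4)! = 2 × 24 = 48.

48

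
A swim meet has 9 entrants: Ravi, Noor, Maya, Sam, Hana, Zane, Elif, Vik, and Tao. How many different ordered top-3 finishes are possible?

504

There are 9 choices for 1st place, 8 for 2nd, and 7 for 3rd.
That gives 9 × 8 × 7 = 504.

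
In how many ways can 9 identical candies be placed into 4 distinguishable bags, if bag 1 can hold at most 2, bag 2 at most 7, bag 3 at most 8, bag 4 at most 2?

Without the upper bounds there are C(12,3) = 220 ways to split 9 among 4 bags.
Subtract solutions that violate a single cap (substitute x_i' = x_i − (cap_i+1)): x_1 ≥ 3 gives C(9,3) = 84; x_2 ≥ 8 gives C(4,3) = 4; x_3 ≥ 9 gives C(3,3) = 1; x_4 ≥ 3 gives C(9,3) = 84. Together 173.
Add back pairs where two caps are both exceeded: 0 + 0 + 20 + 0 + 0 + 0 = 20.
By inclusion–exclusion the count is 220 − 173 + 20 = 67.

67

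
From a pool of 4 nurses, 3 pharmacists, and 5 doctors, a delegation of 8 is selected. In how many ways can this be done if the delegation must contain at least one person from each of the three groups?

Unrestricted: C(12,8) = 495 ways to pick any 8 of the 12.
Selections missing a whole group: no nurses → C(8,8) = 1; no pharmacists → C(9,8) = 9; no doctors → C(7,8) = 0.
Add back selections omitting two groups (i.e. drawn from a single group): C(4,8) + C(3,8) + C(5,8) = 0.
By inclusion–exclusion: 495 − 10 + 0 = 485.

485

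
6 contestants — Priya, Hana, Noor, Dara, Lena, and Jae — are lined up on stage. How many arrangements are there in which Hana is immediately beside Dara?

Glue Hana and Dara into one block (2 internal orders), leaving 5 units to arrange in a row.
So the count is 2·(5)! = 240.

240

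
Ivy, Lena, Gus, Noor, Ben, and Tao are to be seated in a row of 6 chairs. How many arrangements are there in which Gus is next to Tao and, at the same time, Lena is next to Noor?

Treat {Gus,Tao} as one block (2 orders) and {Lena,Noor} as another (2 orders).
That leaves 4 units to arrange: 2 × 2 × 4! = 4 × 24 = 96.

96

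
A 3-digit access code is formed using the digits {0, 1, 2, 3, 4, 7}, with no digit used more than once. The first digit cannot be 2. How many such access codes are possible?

100

The first digit has 6−1 = 5 choices (anything except 2).
The remaining 2 digits are filled from the other 5 symbols without repetition: 5 × 4 = 20.
Total: 5 × 20 = 100.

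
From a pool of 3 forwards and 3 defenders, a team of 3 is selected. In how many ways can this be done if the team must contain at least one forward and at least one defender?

18

Unrestricted: C(6,3) = 20 ways to pick any 3 of the 6.
Selections missing a whole group: no forwards → C(3,3) = 1; no defenders → C(3,3) = 1.
Both groups omitted at once is impossible, so 20 − 2 = 18.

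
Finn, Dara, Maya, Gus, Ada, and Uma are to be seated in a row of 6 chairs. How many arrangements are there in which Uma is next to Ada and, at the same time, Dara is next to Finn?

96

Treat {Uma,Ada} as one block (2 orders) and {Dara,Finn} as another (2 orders).
That leaves 4 units to arrange: 2 × 2 × 4! = 4 × 24 = 96.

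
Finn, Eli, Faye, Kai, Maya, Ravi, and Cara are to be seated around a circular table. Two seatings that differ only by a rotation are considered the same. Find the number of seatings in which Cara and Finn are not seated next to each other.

480

All circular seatings of 7 people number (6)! = 720.
Seatings with Cara beside Finn: treat them as a block with 2 internal orders, giving 2 × (5)! = 240.
Subtracting, 720 − 240 = 480.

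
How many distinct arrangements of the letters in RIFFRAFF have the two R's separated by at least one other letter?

Total arrangements of RIFFRAFF: 8!/(4!·2!) = 840.
Arrangements with the R's together: treat RR as one letter, giving (7)!/(4!) = 210.
Subtracting, 840 − 210 = 630 arrangements keep the R's apart.

630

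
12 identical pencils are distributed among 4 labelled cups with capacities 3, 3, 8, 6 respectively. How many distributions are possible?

By stars and bars, unrestricted non-negative solutions to x_1+…+x_4 = 12 number C(12+3,3) = 455.
Subtract solutions that violate a single cap (substitute x_i' = x_i − (cap_i+1)): x_1 ≥ 4 gives C(11,3) = 165; x_2 ≥ 4 gives C(11,3) = 165; x_3 ≥ 9 gives C(6,3) = 20; x_4 ≥ 7 gives C(8,3) = 56. Together 406.
Add back pairs where two caps are both exceeded: 35 + 0 + 4 + 0 + 4 + 0 = 43.
By inclusion–exclusion the count is 455 − 406 + 43 = 92.

92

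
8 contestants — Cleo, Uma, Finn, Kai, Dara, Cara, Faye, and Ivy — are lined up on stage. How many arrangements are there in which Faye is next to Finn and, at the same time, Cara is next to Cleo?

2880

Treat {Faye,Finn} as one block (2 orders) and {Cara,Cleo} as another (2 orders).
That leaves 6 units to arrange: 2 × 2 × 6! = 4 × 720 = 2880.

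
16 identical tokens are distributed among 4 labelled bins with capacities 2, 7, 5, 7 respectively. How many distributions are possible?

46

By stars and bars, unrestricted non-negative solutions to x_1+…+x_4 = 16 number C(16+3,3) = 969.
Subtract solutions that violate a single cap (substitute x_i' = x_i − (cap_i+1)): x_1 ≥ 3 gives C(16,3) = 560; x_2 ≥ 8 gives C(11,3) = 165; x_3 ≥ 6 gives C(13,3) = 286; x_4 ≥ 8 gives C(11,3) = 165. Together 1176.
Add back pairs where two caps are both exceeded: 56 + 120 + 56 + 10 + 1 + 10 = 253.
By inclusion–exclusion the count is 969 − 1176 + 253 = 46.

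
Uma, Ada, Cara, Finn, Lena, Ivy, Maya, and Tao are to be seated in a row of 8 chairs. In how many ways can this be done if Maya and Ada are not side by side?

30240

There are 8! = 40320 arrangements in all. If Maya and Ada are adjacent, merging them into one block gives 2·(7)! = 10080 arrangements.
Complementary counting: 40320 − 10080 = 30240.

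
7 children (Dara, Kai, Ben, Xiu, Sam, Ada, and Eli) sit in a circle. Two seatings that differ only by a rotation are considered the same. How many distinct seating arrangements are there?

Fix one person's seat to break rotational symmetry; the remaining 6 people can be arranged in (6)! = 720 ways.

720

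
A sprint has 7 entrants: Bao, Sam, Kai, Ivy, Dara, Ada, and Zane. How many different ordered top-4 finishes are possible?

There are 7 choices for 1st place, 6 for 2nd, and so on down to 4 for position 4.
That gives 7 × 6 × 5 × 4 = 840.

840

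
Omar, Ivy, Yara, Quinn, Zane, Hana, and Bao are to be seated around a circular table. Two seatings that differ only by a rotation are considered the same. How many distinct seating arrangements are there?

720

Around a circle, 7 distinct people have 7!/7 = (6)! = 720 rotationally distinct seatings.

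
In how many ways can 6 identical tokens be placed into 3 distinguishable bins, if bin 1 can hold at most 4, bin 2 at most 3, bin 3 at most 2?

Ignoring the caps, the number of non-negative solutions to x_1+…+x_3 = 6 is C(8,2) = 28.
Subtract solutions that violate a single cap (substitute x_i' = x_i − (cap_i+1)): x_1 ≥ 5 gives C(3,2) = 3; x_2 ≥ 4 gives C(4,2) = 6; x_3 ≥ 3 gives C(5,2) = 10. Together 19.
No two caps can be exceeded simultaneously, so the pair terms are all 0.
By inclusion–exclusion the count is 28 − 19 + 0 = 9.

9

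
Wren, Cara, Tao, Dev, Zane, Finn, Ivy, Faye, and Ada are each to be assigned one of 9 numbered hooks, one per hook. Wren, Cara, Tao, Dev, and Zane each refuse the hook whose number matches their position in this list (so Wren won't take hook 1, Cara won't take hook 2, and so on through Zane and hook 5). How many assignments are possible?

205056

Let Aᵢ (for 1 ≤ i ≤ 5) be the placements that put person i in their forbidden hook. Any j of these fix j positions, leaving (9−j)! ways to fill the rest, and there are C(5,j) ways to pick which j.
By inclusion–exclusion, the number of valid placements is Σ_{j=0}^{5} (−1)^j C(5,j)·(9−j)!.
Computing: 362880 − 201600 + 50400 − 7200 + 600 − 24 = 205056.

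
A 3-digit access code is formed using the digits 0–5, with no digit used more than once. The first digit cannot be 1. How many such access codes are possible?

The first digit has 6−1 = 5 choices (anything except 1).
The remaining 2 digits are filled from the other 5 symbols without repetition: 5 × 4 = 20.
Total: 5 × 20 = 100.

100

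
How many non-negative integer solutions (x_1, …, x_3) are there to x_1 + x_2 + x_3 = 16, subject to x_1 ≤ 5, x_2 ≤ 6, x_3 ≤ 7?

Without the upper bounds there are C(18,2) = 153 ways to split 16 among 3 variables.
Subtract solutions that violate a single cap (substitute x_i' = x_i − (cap_i+1)): x_1 ≥ 6 gives C(12,2) = 66; x_2 ≥ 7 gives C(11,2) = 55; x_3 ≥ 8 gives C(10,2) = 45. Together 166.
Add back pairs where two caps are both exceeded: 10 + 6 + 3 = 19.
By inclusion–exclusion the count is 153 − 166 + 19 = 6.

6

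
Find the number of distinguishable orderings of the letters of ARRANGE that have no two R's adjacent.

There are 7!/(2!·2!) = 1260 arrangements of ARRANGE in total.
If the two R's are adjacent, glue them into one block, leaving 6 items to arrange: (6)!/(2!) = 360 ways.
Hence 1260 − 360 = 900.

900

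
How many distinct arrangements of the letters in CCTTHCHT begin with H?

140

With the first slot taken by H, it remains to arrange the other 7 letters (CCTTCHT).
Those 7 letters have C appearing 3 times and T appearing 3 times, giving (7)!/(3!·3!) = 140.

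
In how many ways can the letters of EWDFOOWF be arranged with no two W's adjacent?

Total arrangements of EWDFOOWF: 8!/(2!·2!·2!) = 5040.
Arrangements with the W's together: treat WW as one letter, giving (7)!/(2!·2!) = 1260.
Hence 5040 − 1260 = 3780.

3780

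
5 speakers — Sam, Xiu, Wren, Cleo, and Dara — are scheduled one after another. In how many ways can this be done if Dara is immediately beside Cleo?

48

Place the 3 others and the Dara-Cleo pair as 4 objects in a line; the pair has 2 internal arrangements.
So the count is 2·(4)! = 48.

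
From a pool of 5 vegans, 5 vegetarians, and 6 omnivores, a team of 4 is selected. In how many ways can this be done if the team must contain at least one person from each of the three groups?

With no constraint there are C(16,4) = 1820 possible selections.
Selections missing a whole group: no vegans → C(11,4) = 330; no vegetarians → C(11,4) = 330; no omnivores → C(10,4) = 210.
Add back selections omitting two groups (i.e. drawn from a single group): C(5,4) + C(5,4) + C(6,4) = 25.
By inclusion–exclusion: 1820 − 870 + 25 = 975.

975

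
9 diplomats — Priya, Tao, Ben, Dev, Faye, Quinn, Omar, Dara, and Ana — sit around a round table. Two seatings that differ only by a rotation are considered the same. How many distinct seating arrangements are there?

Fix one person's seat to break rotational symmetry; the remaining 8 people can be arranged in (8)! = 40320 ways.

40320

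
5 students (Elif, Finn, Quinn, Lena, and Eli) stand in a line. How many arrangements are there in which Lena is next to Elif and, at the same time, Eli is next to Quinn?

Treat {Lena,Elif} as one block (2 orders) and {Eli,Quinn} as another (2 orders).
That leaves 3 units to arrange: 2 × 2 × 3! = 4 × 6 = 24.

24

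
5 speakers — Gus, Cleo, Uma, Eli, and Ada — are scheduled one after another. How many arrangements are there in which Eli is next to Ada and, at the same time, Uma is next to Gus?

Treat {Eli,Ada} as one block (2 orders) and {Uma,Gus} as another (2 orders).
That leaves 3 units to arrange: 2 × 2 × 3! = 4 × 6 = 24.

24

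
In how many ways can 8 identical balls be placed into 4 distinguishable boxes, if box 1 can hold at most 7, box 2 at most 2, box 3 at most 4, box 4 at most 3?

By stars and bars, unrestricted non-negative solutions to x_1+…+x_4 = 8 number C(8+3,3) = 165.
Subtract solutions that violate a single cap (substitute x_i' = x_i − (cap_i+1)): x_1 ≥ 8 gives C(3,3) = 1; x_2 ≥ 3 gives C(8,3) = 56; x_3 ≥ 5 gives C(6,3) = 20; x_4 ≥ 4 gives C(7,3) = 35. Together 112.
Add back pairs where two caps are both exceeded: 0 + 0 + 0 + 1 + 4 + 0 = 5.
By inclusion–exclusion the count is 165 − 112 + 5 = 58.

58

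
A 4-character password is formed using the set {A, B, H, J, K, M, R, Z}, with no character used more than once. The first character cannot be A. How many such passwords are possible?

1470

The first character has 8−1 = 7 choices (anything except A).
The remaining 3 characters are filled from the other 7 symbols without repetition: 7 × 6 × 5 = 210.
Total: 7 × 210 = 1470.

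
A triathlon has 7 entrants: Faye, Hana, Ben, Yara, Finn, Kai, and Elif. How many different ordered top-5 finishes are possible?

There are 7 choices for 1st place, 6 for 2nd, and so on down to 3 for position 5.
That gives 7 × 6 × 5 × 4 × 3 = 2520.

2520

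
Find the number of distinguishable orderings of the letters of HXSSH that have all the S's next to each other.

Treat the 2 copies of S as a single block. The multiset to arrange is then {SS, H, H, X}, 4 items in all.
That gives (4)!/(2!) = 12 arrangements.

12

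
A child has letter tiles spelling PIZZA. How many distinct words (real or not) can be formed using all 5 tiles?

PIZZA has 5 letters with Z appearing twice.
Dividing 5! = 120 by 2! = 2 for the repeated letters gives 60.

60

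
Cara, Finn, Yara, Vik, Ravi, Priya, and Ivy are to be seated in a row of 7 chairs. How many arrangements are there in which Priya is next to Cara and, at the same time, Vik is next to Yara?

480

Treat {Priya,Cara} as one block (2 orders) and {Vik,Yara} as another (2 orders).
That leaves 5 units to arrange: 2 × 2 × 5! = 4 × 120 = 480.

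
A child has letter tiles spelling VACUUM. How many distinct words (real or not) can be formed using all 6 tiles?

360

The 6 letters of VACUUM have repeats: U appearing twice.
Dividing 6! = 720 by 2! = 2 for the repeated letters gives 360.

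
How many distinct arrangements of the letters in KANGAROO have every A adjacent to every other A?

2520

Treat the 2 copies of A as a single block. The multiset to arrange is then {AA, G, K, N, O, O, R}, 7 items in all.
That gives (7)!/(2!) = 2520 arrangements.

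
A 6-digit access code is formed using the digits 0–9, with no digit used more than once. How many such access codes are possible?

Choose and order 6 of the 10 symbols: the first digit has 10 options, the next 9, and so on down to 5.
That product is 10 × 9 × 8 × 7 × 6 × 5 = 151200.

151200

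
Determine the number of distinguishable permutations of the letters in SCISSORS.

SCISSORS has 8 letters with S appearing 4 times.
The number of distinct arrangements is 8!/(4!) = 40320/24 = 1680.

1680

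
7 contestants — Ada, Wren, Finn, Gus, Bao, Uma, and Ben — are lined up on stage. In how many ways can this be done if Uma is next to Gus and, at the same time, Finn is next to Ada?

480

Treat {Uma,Gus} as one block (2 orders) and {Finn,Ada} as another (2 orders).
That leaves 5 units to arrange: 2 × 2 × 5! = 4 × 120 = 480.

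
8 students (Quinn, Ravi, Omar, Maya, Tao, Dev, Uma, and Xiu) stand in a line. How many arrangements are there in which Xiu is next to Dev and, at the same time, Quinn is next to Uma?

2880

Treat {Xiu,Dev} as one block (2 orders) and {Quinn,Uma} as another (2 orders).
That leaves 6 units to arrange: 2 × 2 × 6! = 4 × 720 = 2880.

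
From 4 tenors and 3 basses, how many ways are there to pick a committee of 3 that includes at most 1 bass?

Split by how many basses are chosen (0 through 1).
Sum: C(3,0)·C(4,3) + C(3,1)·C(4,2) = 4 + 18 = 22.

22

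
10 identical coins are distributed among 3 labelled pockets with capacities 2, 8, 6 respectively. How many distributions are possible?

Ignoring the caps, the number of non-negative solutions to x_1+…+x_3 = 10 is C(12,2) = 66.
Subtract solutions that violate a single cap (substitute x_i' = x_i − (cap_i+1)): x_1 ≥ 3 gives C(9,2) = 36; x_2 ≥ 9 gives C(3,2) = 3; x_3 ≥ 7 gives C(5,2) = 10. Together 49.
Add back pairs where two caps are both exceeded: 0 + 1 + 0 = 1.
By inclusion–exclusion the count is 66 − 49 + 1 = 18.

18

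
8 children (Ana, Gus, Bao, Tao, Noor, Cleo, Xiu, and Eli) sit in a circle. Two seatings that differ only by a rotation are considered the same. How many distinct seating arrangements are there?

Fix one person's seat to break rotational symmetry; the remaining 7 people can be arranged in (7)! = 5040 ways.

5040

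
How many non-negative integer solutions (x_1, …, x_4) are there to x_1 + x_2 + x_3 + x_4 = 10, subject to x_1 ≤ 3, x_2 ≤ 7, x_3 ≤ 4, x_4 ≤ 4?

89

Without the upper bounds there are C(13,3) = 286 ways to split 10 among 4 variables.
Subtract solutions that violate a single cap (substitute x_i' = x_i − (cap_i+1)): x_1 ≥ 4 gives C(9,3) = 84; x_2 ≥ 8 gives C(5,3) = 10; x_3 ≥ 5 gives C(8,3) = 56; x_4 ≥ 5 gives C(8,3) = 56. Together 206.
Add back pairs where two caps are both exceeded: 0 + 4 + 4 + 0 + 0 + 1 = 9.
By inclusion–exclusion the count is 286 − 206 + 9 = 89.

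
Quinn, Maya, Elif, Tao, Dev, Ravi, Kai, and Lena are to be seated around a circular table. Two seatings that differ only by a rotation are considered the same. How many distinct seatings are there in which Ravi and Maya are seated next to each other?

1440

Glue Ravi and Maya into a block (2 internal orders). Seating 7 units around a circle gives (6)! arrangements.
So 2 × (6)! = 2 × 720 = 1440.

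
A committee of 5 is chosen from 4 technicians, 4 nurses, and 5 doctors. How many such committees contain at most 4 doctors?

1286

Split by how many doctors are chosen (0 through 4).
Sum: C(5,0)·C(8,5) + C(5,1)·C(8,4) + C(5,2)·C(8,3) + C(5,3)·C(8,2) + C(5,4)·C(8,1) = 56 + 350 + 560 + 280 + 40 = 1286.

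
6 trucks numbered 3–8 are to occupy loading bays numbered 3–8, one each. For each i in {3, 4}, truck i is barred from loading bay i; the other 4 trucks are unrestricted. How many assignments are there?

Let Aᵢ (for i ∈ {3, 4}) be the placements that put truck i in its forbidden loading bay. Any j of these fix j positions, leaving (6−j)! ways to fill the rest, and there are C(2,j) ways to pick which j.
By inclusion–exclusion, the number of valid placements is Σ_{j=0}^{2} (−1)^j C(2,j)·(6−j)!.
Computing: 720 − 240 + 24 = 504.

504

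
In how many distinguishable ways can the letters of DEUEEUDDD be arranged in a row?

The 9 letters of DEUEEUDDD have repeats: D appearing 4 times, E appearing 3 times, and U appearing twice.
The number of distinct arrangements is 9!/(4!·3!·2!) = 362880/288 = 1260.

1260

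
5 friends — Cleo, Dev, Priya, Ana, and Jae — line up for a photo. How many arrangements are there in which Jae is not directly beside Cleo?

Of the 5! = 120 arrangements, those with Jae and Cleo adjacent number 2 × 4! = 48 (treat the pair as a block with 2 internal orders).
Complementary counting: 120 − 48 = 72.

72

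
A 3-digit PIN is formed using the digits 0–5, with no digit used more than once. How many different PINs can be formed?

120

This is a permutation of 3 out of 6: P(6,3) = 6!/3!.
6 × 5 × 4 = 120.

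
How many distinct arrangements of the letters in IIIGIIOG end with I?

Fix I in the last position and arrange the remaining 7 letters.
Those 7 letters have G appearing twice and I appearing 4 times, giving (7)!/(4!·2!) = 105.

105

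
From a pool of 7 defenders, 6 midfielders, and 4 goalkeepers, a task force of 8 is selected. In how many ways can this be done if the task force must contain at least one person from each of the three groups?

22813

Unrestricted: C(17,8) = 24310 ways to pick any 8 of the 17.
Selections missing a whole group: no defenders → C(10,8) = 45; no midfielders → C(11,8) = 165; no goalkeepers → C(13,8) = 1287.
Add back selections omitting two groups (i.e. drawn from a single group): C(7,8) + C(6,8) + C(4,8) = 0.
By inclusion–exclusion: 24310 − 1497 + 0 = 22813.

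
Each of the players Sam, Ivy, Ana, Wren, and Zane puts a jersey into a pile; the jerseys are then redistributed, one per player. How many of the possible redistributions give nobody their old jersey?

Count assignments avoiding every fixed point. For any j of the 5 players fixed to their old jersey, the other 5−j can be arranged in (5−j)! ways.
By inclusion–exclusion this is Σ_{j=0}^{5} (−1)^j C(5,j)·(5−j)!.
Computing: 120 − 120 + 60 − 20 + 5 − 1 = 44.

44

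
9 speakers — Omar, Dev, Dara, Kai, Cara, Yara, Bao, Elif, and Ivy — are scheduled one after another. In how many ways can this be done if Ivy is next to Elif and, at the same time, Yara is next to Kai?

20160

Treat {Ivy,Elif} as one block (2 orders) and {Yara,Kai} as another (2 orders).
That leaves 7 units to arrange: 2 × 2 × 7! = 4 × 5040 = 20160.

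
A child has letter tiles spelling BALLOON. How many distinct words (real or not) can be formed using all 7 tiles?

Letter multiplicities in BALLOON: A×1, B×1, L×2, N×1, O×2.
So there are 7! / (2!·2!) = 1260 distinguishable arrangements.

1260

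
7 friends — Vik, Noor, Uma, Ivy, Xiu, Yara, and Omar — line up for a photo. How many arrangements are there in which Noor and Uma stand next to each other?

Place the 5 others and the Noor-Uma pair as 6 objects in a line; the pair has 2 internal arrangements.
So the count is 2·(6)! = 1440.

1440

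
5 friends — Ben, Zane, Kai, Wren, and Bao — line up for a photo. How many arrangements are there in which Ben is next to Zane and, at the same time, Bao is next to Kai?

24

Treat {Ben,Zane} as one block (2 orders) and {Bao,Kai} as another (2 orders).
That leaves 3 units to arrange: 2 × 2 × 3! = 4 × 6 = 24.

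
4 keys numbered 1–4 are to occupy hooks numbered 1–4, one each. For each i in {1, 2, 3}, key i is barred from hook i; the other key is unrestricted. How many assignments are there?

Let Aᵢ (for i ∈ {1, 2, 3}) be the placements that put key i in its forbidden hook. Any j of these fix j positions, leaving (4−j)! ways to fill the rest, and there are C(3,j) ways to pick which j.
By inclusion–exclusion, the number of valid placements is Σ_{j=0}^{3} (−1)^j C(3,j)·(4−j)!.
Computing: 24 − 18 + 6 − 1 = 11.

11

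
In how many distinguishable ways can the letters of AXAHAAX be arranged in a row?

105

AXAHAAX has 7 letters with A appearing 4 times and X appearing twice.
So there are 7! / (4!·2!) = 105 distinguishable arrangements.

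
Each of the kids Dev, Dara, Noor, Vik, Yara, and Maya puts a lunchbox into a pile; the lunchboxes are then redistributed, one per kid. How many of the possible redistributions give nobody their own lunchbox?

Count assignments avoiding every fixed point. For any j of the 6 kids fixed to their own lunchbox, the other 6−j can be arranged in (6−j)! ways.
By inclusion–exclusion this is Σ_{j=0}^{6} (−1)^j C(6,j)·(6−j)!.
Computing: 720 − 720 + 360 − 120 + 30 − 6 + 1 = 265.

265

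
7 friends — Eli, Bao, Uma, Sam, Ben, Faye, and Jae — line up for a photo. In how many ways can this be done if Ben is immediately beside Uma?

Treat {Ben, Uma} as a single unit. There are 6 units to order, and the pair itself can be ordered 2 ways.
So the count is 2·(6)! = 1440.

1440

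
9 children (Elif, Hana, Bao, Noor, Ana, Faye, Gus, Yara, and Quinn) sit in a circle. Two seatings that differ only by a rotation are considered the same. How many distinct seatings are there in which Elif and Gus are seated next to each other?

Treat {Elif, Gus} as one unit (2 internal orders) and seat the resulting 8 units around the table: (7)! circular arrangements.
So 2 × (7)! = 2 × 5040 = 10080.

10080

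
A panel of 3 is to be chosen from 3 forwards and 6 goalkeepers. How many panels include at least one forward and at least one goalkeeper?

63

Total 3-person selections from all 9: C(9,3) = 84.
Selections missing a whole group: no forwards → C(6,3) = 20; no goalkeepers → C(3,3) = 1.
Both groups omitted at once is impossible, so 84 − 21 = 63.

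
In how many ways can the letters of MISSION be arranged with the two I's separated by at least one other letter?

Total arrangements of MISSION: 7!/(2!·2!) = 1260.
Arrangements with the I's together: treat II as one letter, giving (6)!/(2!) = 360.
Subtracting, 1260 − 360 = 900 arrangements keep the I's apart.

900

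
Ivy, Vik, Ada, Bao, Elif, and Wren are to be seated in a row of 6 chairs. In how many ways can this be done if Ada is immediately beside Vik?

Glue Ada and Vik into one block (2 internal orders), leaving 5 units to arrange in a row.
That gives 2 × 5! = 2 × 120 = 240.

240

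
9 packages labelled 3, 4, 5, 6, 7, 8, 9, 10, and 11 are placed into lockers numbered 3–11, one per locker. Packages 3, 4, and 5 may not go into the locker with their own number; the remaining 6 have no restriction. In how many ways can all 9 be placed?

256320

Let Aᵢ (for i ∈ {3, 4, 5}) be the placements that put package i in its forbidden locker. Any j of these fix j positions, leaving (9−j)! ways to fill the rest, and there are C(3,j) ways to pick which j.
By inclusion–exclusion, the number of valid placements is Σ_{j=0}^{3} (−1)^j C(3,j)·(9−j)!.
Computing: 362880 − 120960 + 15120 − 720 = 256320.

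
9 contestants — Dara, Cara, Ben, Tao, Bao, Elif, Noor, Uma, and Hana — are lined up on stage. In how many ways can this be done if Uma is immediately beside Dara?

80640

Place the 7 others and the Uma-Dara pair as 8 objects in a line; the pair has 2 internal arrangements.
So the count is 2·(8)! = 80640.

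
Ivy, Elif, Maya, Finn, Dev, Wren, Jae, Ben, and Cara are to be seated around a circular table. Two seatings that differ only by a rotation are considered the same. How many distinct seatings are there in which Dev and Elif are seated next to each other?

Treat {Dev, Elif} as one unit (2 internal orders) and seat the resulting 8 units around the table: (7)! circular arrangements.
So 2 × (7)! = 2 × 5040 = 10080.

10080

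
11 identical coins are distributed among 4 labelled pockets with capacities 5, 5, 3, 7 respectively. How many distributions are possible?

120

Without the upper bounds there are C(14,3) = 364 ways to split 11 among 4 pockets.
Subtract solutions that violate a single cap (substitute x_i' = x_i − (cap_i+1)): x_1 ≥ 6 gives C(8,3) = 56; x_2 ≥ 6 gives C(8,3) = 56; x_3 ≥ 4 gives C(10,3) = 120; x_4 ≥ 8 gives C(6,3) = 20. Together 252.
Add back pairs where two caps are both exceeded: 0 + 4 + 0 + 4 + 0 + 0 = 8.
By inclusion–exclusion the count is 364 − 252 + 8 = 120.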